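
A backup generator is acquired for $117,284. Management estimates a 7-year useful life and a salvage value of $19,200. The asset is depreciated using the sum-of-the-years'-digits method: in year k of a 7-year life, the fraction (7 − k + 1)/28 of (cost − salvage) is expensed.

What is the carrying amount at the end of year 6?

$22,703

Depreciable base = $117,284 − $19,200 = $98,084.
Sum of the years' digits = 7+6+5+4+3+2+1 = 28.
Year 1: $98,084 × 7/28 = $24,521. Book value $92,763.
Year 2: $98,084 × 6/28 = $21,018. Book value $71,745.
Year 3: $98,084 × 5/28 = $17,515. Book value $54,230.
Year 4: $98,084 × 4/28 = $14,012. Book value $40,218.
Year 5: $98,084 × 3/28 = $10,509. Book value $29,709.
Year 6: $98,084 × 2/28 = $7,006. Book value $22,703.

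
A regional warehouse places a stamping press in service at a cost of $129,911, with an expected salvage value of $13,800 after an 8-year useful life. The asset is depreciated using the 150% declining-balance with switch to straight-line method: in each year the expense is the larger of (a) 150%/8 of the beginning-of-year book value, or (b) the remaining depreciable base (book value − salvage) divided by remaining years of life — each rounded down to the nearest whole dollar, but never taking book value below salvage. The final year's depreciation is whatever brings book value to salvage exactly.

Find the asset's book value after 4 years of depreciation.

Depreciable base = $129,911 − $13,800 = $116,111.
Year 1: DB = ⌊$129,911 × 150%/8⌋ = $24,358; SL = ⌊$116,111/8⌋ = $14,513 → take DB $24,358. Book value $105,553.
Year 2: DB = ⌊$105,553 × 150%/8⌋ = $19,791; SL = ⌊$91,753/7⌋ = $13,107 → take DB $19,791. Book value $85,762.
Year 3: DB = ⌊$85,762 × 150%/8⌋ = $16,080; SL = ⌊$71,962/6⌋ = $11,993 → take DB $16,080. Book value $69,682.
Year 4: DB = ⌊$69,682 × 150%/8⌋ = $13,065; SL = ⌊$55,882/5⌋ = $11,176 → take DB $13,065. Book value $56,617.

$56,617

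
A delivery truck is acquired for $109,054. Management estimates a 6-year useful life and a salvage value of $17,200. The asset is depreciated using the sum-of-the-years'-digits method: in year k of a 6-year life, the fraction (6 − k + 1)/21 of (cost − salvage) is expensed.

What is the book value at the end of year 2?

Depreciable base = $109,054 − $17,200 = $91,854.
Sum of the years' digits = 6+5+4+3+2+1 = 21.
Year 1: $91,854 × 6/21 = $26,244. Book value $82,810.
Year 2: $91,854 × 5/21 = $21,870. Book value $60,940.

$60,940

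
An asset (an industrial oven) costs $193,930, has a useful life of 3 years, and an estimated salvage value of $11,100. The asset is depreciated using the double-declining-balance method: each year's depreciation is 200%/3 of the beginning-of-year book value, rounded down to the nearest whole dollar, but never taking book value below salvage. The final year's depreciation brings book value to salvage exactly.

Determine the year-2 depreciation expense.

$43,096

Depreciable base = $193,930 − $11,100 = $182,830.
Year 1: ⌊$193,930 × 200%/3⌋ = $129,286. Book value $64,644.
Year 2: ⌊$64,644 × 200%/3⌋ = $43,096. Book value $21,548.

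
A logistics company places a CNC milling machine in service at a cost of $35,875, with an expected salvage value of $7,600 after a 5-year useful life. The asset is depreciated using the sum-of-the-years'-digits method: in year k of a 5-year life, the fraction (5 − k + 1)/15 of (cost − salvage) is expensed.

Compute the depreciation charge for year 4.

$3,770

Depreciable base = $35,875 − $7,600 = $28,275.
Sum of the years' digits = 5+4+3+2+1 = 15.
Year 1: $28,275 × 5/15 = $9,425. Book value $26,450.
Year 2: $28,275 × 4/15 = $7,540. Book value $18,910.
Year 3: $28,275 × 3/15 = $5,655. Book value $13,255.
Year 4: $28,275 × 2/15 = $3,770. Book value $9,485.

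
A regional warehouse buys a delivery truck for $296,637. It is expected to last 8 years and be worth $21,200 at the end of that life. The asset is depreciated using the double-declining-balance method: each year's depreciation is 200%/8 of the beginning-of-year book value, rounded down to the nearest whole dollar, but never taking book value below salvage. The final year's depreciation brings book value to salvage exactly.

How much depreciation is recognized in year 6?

$17,598

Depreciable base = $296,637 − $21,200 = $275,437.
Year 1: ⌊$296,637 × 200%/8⌋ = $74,159. Book value $222,478.
Year 2: ⌊$222,478 × 200%/8⌋ = $55,619. Book value $166,859.
Year 3: ⌊$166,859 × 200%/8⌋ = $41,714. Book value $125,145.
Year 4: ⌊$125,145 × 200%/8⌋ = $31,286. Book value $93,859.
Year 5: ⌊$93,859 × 200%/8⌋ = $23,464. Book value $70,395.
Year 6: ⌊$70,395 × 200%/8⌋ = $17,598. Book value $52,797.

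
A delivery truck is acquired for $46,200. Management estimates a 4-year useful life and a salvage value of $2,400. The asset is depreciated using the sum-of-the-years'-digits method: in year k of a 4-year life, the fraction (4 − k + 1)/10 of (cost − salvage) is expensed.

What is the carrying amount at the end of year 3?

Depreciable base = $46,200 − $2,400 = $43,800.
Sum of the years' digits = 4+3+2+1 = 10.
Year 1: $43,800 × 4/10 = $17,520. Book value $28,680.
Year 2: $43,800 × 3/10 = $13,140. Book value $15,540.
Year 3: $43,800 × 2/10 = $8,760. Book value $6,780.

$6,780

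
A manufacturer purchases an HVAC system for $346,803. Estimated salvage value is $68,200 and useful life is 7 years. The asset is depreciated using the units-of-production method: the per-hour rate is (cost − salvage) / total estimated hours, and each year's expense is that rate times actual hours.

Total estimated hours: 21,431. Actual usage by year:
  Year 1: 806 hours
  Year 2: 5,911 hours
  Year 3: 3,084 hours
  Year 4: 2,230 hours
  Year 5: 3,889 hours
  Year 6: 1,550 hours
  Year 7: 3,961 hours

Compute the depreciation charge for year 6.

$20,150

Depreciable base = $346,803 − $68,200 = $278,603.
Rate = $278,603 / 21,431 hours = $13 per hour.
Year 1: 806 × $13 = $10,478. Book value $336,325.
Year 2: 5,911 × $13 = $76,843. Book value $259,482.
Year 3: 3,084 × $13 = $40,092. Book value $219,390.
Year 4: 2,230 × $13 = $28,990. Book value $190,400.
Year 5: 3,889 × $13 = $50,557. Book value $139,843.
Year 6: 1,550 × $13 = $20,150. Book value $119,693.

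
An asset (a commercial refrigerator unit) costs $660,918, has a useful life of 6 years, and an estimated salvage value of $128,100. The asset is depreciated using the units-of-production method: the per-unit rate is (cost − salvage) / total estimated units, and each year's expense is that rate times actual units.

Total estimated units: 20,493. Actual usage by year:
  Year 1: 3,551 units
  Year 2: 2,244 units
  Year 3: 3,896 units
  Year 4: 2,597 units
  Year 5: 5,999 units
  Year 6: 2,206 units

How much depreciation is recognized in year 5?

$155,974

Depreciable base = $660,918 − $128,100 = $532,818.
Rate = $532,818 / 20,493 units = $26 per unit.
Year 1: 3,551 × $26 = $92,326. Book value $568,592.
Year 2: 2,244 × $26 = $58,344. Book value $510,248.
Year 3: 3,896 × $26 = $101,296. Book value $408,952.
Year 4: 2,597 × $26 = $67,522. Book value $341,430.
Year 5: 5,999 × $26 = $155,974. Book value $185,456.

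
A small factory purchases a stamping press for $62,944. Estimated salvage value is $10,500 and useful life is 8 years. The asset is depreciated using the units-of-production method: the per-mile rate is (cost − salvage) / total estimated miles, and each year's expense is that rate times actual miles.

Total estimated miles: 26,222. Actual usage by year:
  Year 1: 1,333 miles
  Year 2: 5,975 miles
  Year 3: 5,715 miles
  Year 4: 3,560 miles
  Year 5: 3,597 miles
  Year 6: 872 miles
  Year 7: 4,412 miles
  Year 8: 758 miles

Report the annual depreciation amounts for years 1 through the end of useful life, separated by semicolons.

Depreciable base = $62,944 − $10,500 = $52,444.
Rate = $52,444 / 26,222 miles = $2 per mile.
Year 1: 1,333 × $2 = $2,666. Book value $60,278.
Year 2: 5,975 × $2 = $11,950. Book value $48,328.
Year 3: 5,715 × $2 = $11,430. Book value $36,898.
Year 4: 3,560 × $2 = $7,120. Book value $29,778.
Year 5: 3,597 × $2 = $7,194. Book value $22,584.
Year 6: 872 × $2 = $1,744. Book value $20,840.
Year 7: 4,412 × $2 = $8,824. Book value $12,016.
Year 8: 758 × $2 = $1,516. Book value $10,500.

$2,666; $11,950; $11,430; $7,120; $7,194; $1,744; $8,824; $1,516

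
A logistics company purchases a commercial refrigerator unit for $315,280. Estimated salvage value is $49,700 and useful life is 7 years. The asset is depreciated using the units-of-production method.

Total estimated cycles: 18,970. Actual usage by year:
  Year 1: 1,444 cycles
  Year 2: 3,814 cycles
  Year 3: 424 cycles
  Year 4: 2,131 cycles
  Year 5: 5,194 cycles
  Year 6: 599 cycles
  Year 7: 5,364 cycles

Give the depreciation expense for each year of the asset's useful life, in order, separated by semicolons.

$20,216; $53,396; $5,936; $29,834; $72,716; $8,386; $75,096

Depreciable base = $315,280 − $49,700 = $265,580.
Rate = $265,580 / 18,970 cycles = $14 per cycle.
Year 1: 1,444 × $14 = $20,216. Book value $295,064.
Year 2: 3,814 × $14 = $53,396. Book value $241,668.
Year 3: 424 × $14 = $5,936. Book value $235,732.
Year 4: 2,131 × $14 = $29,834. Book value $205,898.
Year 5: 5,194 × $14 = $72,716. Book value $133,182.
Year 6: 599 × $14 = $8,386. Book value $124,796.
Year 7: 5,364 × $14 = $75,096. Book value $49,700.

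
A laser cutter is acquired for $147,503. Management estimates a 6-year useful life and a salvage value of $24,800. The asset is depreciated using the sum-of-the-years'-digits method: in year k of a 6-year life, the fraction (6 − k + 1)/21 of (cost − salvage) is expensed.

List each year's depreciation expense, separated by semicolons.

Depreciable base = $147,503 − $24,800 = $122,703.
Sum of the years' digits = 6+5+4+3+2+1 = 21.
Year 1: $122,703 × 6/21 = $35,058. Book value $112,445.
Year 2: $122,703 × 5/21 = $29,215. Book value $83,230.
Year 3: $122,703 × 4/21 = $23,372. Book value $59,858.
Year 4: $122,703 × 3/21 = $17,529. Book value $42,329.
Year 5: $122,703 × 2/21 = $11,686. Book value $30,643.
Year 6: $122,703 × 1/21 = $5,843. Book value $24,800.

$35,058; $29,215; $23,372; $17,529; $11,686; $5,843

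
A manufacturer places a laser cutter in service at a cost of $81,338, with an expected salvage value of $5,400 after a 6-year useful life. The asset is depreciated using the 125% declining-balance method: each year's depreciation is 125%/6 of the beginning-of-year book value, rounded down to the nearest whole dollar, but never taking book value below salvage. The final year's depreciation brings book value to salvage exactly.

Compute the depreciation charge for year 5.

$6,656

Depreciable base = $81,338 − $5,400 = $75,938.
Year 1: ⌊$81,338 × 125%/6⌋ = $16,945. Book value $64,393.
Year 2: ⌊$64,393 × 125%/6⌋ = $13,415. Book value $50,978.
Year 3: ⌊$50,978 × 125%/6⌋ = $10,620. Book value $40,358.
Year 4: ⌊$40,358 × 125%/6⌋ = $8,407. Book value $31,951.
Year 5: ⌊$31,951 × 125%/6⌋ = $6,656. Book value $25,295.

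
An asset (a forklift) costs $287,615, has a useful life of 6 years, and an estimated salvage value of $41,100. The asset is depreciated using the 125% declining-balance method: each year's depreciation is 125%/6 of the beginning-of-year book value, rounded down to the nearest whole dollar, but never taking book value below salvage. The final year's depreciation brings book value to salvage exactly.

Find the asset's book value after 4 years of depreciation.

$112,976

Depreciable base = $287,615 − $41,100 = $246,515.
Year 1: ⌊$287,615 × 125%/6⌋ = $59,919. Book value $227,696.
Year 2: ⌊$227,696 × 125%/6⌋ = $47,436. Book value $180,260.
Year 3: ⌊$180,260 × 125%/6⌋ = $37,554. Book value $142,706.
Year 4: ⌊$142,706 × 125%/6⌋ = $29,730. Book value $112,976.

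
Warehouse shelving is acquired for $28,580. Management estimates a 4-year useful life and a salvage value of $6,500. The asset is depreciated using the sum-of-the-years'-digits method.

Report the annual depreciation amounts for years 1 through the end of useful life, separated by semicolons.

Depreciable base = $28,580 − $6,500 = $22,080.
Sum of the years' digits = 4+3+2+1 = 10.
Year 1: $22,080 × 4/10 = $8,832. Book value $19,748.
Year 2: $22,080 × 3/10 = $6,624. Book value $13,124.
Year 3: $22,080 × 2/10 = $4,416. Book value $8,708.
Year 4: $22,080 × 1/10 = $2,208. Book value $6,500.

$8,832; $6,624; $4,416; $2,208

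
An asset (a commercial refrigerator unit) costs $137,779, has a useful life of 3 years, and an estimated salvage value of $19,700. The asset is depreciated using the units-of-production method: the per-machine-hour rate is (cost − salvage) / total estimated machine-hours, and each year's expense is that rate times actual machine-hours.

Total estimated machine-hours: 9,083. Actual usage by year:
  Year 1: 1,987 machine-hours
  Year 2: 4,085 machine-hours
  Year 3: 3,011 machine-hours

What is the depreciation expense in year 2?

$53,105

Depreciable base = $137,779 − $19,700 = $118,079.
Rate = $118,079 / 9,083 machine-hours = $13 per machine-hour.
Year 1: 1,987 × $13 = $25,831. Book value $111,948.
Year 2: 4,085 × $13 = $53,105. Book value $58,843.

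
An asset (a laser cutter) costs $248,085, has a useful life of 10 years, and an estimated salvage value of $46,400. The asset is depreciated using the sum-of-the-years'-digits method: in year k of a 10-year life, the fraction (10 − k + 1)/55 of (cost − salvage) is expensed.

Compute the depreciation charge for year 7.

Depreciable base = $248,085 − $46,400 = $201,685.
Sum of the years' digits = 10+9+8+7+6+5+4+3+2+1 = 55.
Year 1: $201,685 × 10/55 = $36,670. Book value $211,415.
Year 2: $201,685 × 9/55 = $33,003. Book value $178,412.
Year 3: $201,685 × 8/55 = $29,336. Book value $149,076.
Year 4: $201,685 × 7/55 = $25,669. Book value $123,407.
Year 5: $201,685 × 6/55 = $22,002. Book value $101,405.
Year 6: $201,685 × 5/55 = $18,335. Book value $83,070.
Year 7: $201,685 × 4/55 = $14,668. Book value $68,402.

$14,668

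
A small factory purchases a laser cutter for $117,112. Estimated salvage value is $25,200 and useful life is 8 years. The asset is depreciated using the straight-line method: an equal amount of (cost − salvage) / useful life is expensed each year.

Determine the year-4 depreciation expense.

Depreciable base = $117,112 − $25,200 = $91,912.
Annual expense = $91,912 / 8 = $11,489.

$11,489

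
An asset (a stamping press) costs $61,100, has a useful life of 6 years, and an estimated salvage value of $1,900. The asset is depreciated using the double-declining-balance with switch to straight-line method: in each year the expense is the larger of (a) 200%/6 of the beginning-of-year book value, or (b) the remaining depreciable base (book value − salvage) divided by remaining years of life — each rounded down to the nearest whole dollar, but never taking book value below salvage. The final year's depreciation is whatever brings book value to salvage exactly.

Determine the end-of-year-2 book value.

$27,156

Depreciable base = $61,100 − $1,900 = $59,200.
Year 1: DB = ⌊$61,100 × 200%/6⌋ = $20,366; SL = ⌊$59,200/6⌋ = $9,866 → take DB $20,366. Book value $40,734.
Year 2: DB = ⌊$40,734 × 200%/6⌋ = $13,578; SL = ⌊$38,834/5⌋ = $7,766 → take DB $13,578. Book value $27,156.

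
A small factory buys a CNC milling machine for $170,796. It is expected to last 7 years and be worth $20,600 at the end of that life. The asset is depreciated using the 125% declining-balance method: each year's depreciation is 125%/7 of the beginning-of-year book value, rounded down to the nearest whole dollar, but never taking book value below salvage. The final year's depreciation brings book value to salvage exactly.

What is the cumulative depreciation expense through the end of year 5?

Depreciable base = $170,796 − $20,600 = $150,196.
Year 1: ⌊$170,796 × 125%/7⌋ = $30,499. Book value $140,297.
Year 2: ⌊$140,297 × 125%/7⌋ = $25,053. Book value $115,244.
Year 3: ⌊$115,244 × 125%/7⌋ = $20,579. Book value $94,665.
Year 4: ⌊$94,665 × 125%/7⌋ = $16,904. Book value $77,761.
Year 5: ⌊$77,761 × 125%/7⌋ = $13,885. Book value $63,876.
Accumulated through year 5 = $170,796 − $63,876 = $106,920.

$106,920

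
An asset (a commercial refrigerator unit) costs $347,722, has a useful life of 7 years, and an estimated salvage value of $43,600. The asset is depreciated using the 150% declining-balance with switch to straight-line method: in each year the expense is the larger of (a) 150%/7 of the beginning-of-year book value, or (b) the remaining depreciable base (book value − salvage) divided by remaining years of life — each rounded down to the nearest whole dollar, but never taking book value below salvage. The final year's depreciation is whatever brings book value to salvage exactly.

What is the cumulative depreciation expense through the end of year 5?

$244,838

Depreciable base = $347,722 − $43,600 = $304,122.
Year 1: DB = ⌊$347,722 × 150%/7⌋ = $74,511; SL = ⌊$304,122/7⌋ = $43,446 → take DB $74,511. Book value $273,211.
Year 2: DB = ⌊$273,211 × 150%/7⌋ = $58,545; SL = ⌊$229,611/6⌋ = $38,268 → take DB $58,545. Book value $214,666.
Year 3: DB = ⌊$214,666 × 150%/7⌋ = $45,999; SL = ⌊$171,066/5⌋ = $34,213 → take DB $45,999. Book value $168,667.
Year 4: DB = ⌊$168,667 × 150%/7⌋ = $36,142; SL = ⌊$125,067/4⌋ = $31,266 → take DB $36,142. Book value $132,525.
Year 5: DB = ⌊$132,525 × 150%/7⌋ = $28,398; SL = ⌊$88,925/3⌋ = $29,641 → take SL $29,641. Book value $102,884.
Accumulated through year 5 = $347,722 − $102,884 = $244,838.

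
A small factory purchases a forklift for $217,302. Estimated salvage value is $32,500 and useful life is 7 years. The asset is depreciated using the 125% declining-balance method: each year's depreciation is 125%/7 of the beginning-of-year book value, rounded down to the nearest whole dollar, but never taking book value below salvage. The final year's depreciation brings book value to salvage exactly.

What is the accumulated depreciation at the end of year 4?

Depreciable base = $217,302 − $32,500 = $184,802.
Year 1: ⌊$217,302 × 125%/7⌋ = $38,803. Book value $178,499.
Year 2: ⌊$178,499 × 125%/7⌋ = $31,874. Book value $146,625.
Year 3: ⌊$146,625 × 125%/7⌋ = $26,183. Book value $120,442.
Year 4: ⌊$120,442 × 125%/7⌋ = $21,507. Book value $98,935.
Accumulated through year 4 = $217,302 − $98,935 = $118,367.

$118,367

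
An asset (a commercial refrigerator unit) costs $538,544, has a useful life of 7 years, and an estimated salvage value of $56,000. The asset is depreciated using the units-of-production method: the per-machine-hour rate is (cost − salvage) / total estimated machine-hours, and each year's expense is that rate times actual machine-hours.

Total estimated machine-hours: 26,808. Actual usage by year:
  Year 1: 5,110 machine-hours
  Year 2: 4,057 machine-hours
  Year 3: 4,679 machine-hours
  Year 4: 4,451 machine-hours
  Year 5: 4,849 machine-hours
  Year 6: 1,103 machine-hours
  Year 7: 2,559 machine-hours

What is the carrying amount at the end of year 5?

$121,916

Depreciable base = $538,544 − $56,000 = $482,544.
Rate = $482,544 / 26,808 machine-hours = $18 per machine-hour.
Year 1: 5,110 × $18 = $91,980. Book value $446,564.
Year 2: 4,057 × $18 = $73,026. Book value $373,538.
Year 3: 4,679 × $18 = $84,222. Book value $289,316.
Year 4: 4,451 × $18 = $80,118. Book value $209,198.
Year 5: 4,849 × $18 = $87,282. Book value $121,916.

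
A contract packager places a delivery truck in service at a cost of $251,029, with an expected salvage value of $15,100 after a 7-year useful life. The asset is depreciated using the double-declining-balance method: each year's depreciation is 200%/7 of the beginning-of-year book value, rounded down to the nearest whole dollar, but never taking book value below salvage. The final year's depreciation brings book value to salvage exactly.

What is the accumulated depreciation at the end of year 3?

Depreciable base = $251,029 − $15,100 = $235,929.
Year 1: ⌊$251,029 × 200%/7⌋ = $71,722. Book value $179,307.
Year 2: ⌊$179,307 × 200%/7⌋ = $51,230. Book value $128,077.
Year 3: ⌊$128,077 × 200%/7⌋ = $36,593. Book value $91,484.
Accumulated through year 3 = $251,029 − $91,484 = $159,545.

$159,545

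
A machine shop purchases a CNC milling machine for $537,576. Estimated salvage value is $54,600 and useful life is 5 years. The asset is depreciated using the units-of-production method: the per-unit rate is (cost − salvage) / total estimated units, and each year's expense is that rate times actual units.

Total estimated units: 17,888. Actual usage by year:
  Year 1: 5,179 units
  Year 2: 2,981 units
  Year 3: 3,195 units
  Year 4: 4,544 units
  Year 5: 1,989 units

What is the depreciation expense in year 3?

$86,265

Depreciable base = $537,576 − $54,600 = $482,976.
Rate = $482,976 / 17,888 units = $27 per unit.
Year 1: 5,179 × $27 = $139,833. Book value $397,743.
Year 2: 2,981 × $27 = $80,487. Book value $317,256.
Year 3: 3,195 × $27 = $86,265. Book value $230,991.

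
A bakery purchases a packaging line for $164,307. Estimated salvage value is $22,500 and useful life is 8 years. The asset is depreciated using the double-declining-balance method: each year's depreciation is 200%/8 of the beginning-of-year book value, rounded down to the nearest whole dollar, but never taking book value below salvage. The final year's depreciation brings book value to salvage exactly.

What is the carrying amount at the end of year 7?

Depreciable base = $164,307 − $22,500 = $141,807.
Year 1: ⌊$164,307 × 200%/8⌋ = $41,076. Book value $123,231.
Year 2: ⌊$123,231 × 200%/8⌋ = $30,807. Book value $92,424.
Year 3: ⌊$92,424 × 200%/8⌋ = $23,106. Book value $69,318.
Year 4: ⌊$69,318 × 200%/8⌋ = $17,329. Book value $51,989.
Year 5: ⌊$51,989 × 200%/8⌋ = $12,997. Book value $38,992.
Year 6: ⌊$38,992 × 200%/8⌋ = $9,748. Book value $29,244.
Year 7: ⌊$29,244 × 200%/8⌋ = $7,311, capped at $6,744. Book value $22,500.

$22,500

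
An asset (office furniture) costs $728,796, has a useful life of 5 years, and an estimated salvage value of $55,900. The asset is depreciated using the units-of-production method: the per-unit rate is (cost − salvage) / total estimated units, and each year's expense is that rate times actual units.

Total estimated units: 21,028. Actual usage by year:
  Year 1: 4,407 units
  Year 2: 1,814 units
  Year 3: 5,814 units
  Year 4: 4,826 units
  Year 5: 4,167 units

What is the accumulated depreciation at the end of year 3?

Depreciable base = $728,796 − $55,900 = $672,896.
Rate = $672,896 / 21,028 units = $32 per unit.
Year 1: 4,407 × $32 = $141,024. Book value $587,772.
Year 2: 1,814 × $32 = $58,048. Book value $529,724.
Year 3: 5,814 × $32 = $186,048. Book value $343,676.
Accumulated through year 3 = $728,796 − $343,676 = $385,120.

$385,120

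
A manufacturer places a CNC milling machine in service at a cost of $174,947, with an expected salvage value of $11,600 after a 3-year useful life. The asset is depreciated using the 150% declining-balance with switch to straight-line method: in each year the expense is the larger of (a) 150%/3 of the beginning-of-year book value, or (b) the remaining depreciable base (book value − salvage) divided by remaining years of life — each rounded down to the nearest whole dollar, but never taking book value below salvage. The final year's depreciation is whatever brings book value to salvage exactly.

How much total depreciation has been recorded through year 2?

$131,210

Depreciable base = $174,947 − $11,600 = $163,347.
Year 1: DB = ⌊$174,947 × 150%/3⌋ = $87,473; SL = ⌊$163,347/3⌋ = $54,449 → take DB $87,473. Book value $87,474.
Year 2: DB = ⌊$87,474 × 150%/3⌋ = $43,737; SL = ⌊$75,874/2⌋ = $37,937 → take DB $43,737. Book value $43,737.
Accumulated through year 2 = $174,947 − $43,737 = $131,210.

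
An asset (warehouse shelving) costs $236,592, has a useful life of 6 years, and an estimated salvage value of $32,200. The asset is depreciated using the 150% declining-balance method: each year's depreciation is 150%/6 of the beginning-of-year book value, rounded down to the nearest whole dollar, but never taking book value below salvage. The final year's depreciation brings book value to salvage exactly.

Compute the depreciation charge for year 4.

$24,953

Depreciable base = $236,592 − $32,200 = $204,392.
Year 1: ⌊$236,592 × 150%/6⌋ = $59,148. Book value $177,444.
Year 2: ⌊$177,444 × 150%/6⌋ = $44,361. Book value $133,083.
Year 3: ⌊$133,083 × 150%/6⌋ = $33,270. Book value $99,813.
Year 4: ⌊$99,813 × 150%/6⌋ = $24,953. Book value $74,860.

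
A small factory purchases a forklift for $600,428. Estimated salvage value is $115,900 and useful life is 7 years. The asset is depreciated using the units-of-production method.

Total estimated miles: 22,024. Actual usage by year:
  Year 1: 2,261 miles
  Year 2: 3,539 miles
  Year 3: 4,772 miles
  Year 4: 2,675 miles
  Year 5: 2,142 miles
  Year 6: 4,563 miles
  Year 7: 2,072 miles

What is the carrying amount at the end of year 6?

$161,484

Depreciable base = $600,428 − $115,900 = $484,528.
Rate = $484,528 / 22,024 miles = $22 per mile.
Year 1: 2,261 × $22 = $49,742. Book value $550,686.
Year 2: 3,539 × $22 = $77,858. Book value $472,828.
Year 3: 4,772 × $22 = $104,984. Book value $367,844.
Year 4: 2,675 × $22 = $58,850. Book value $308,994.
Year 5: 2,142 × $22 = $47,124. Book value $261,870.
Year 6: 4,563 × $22 = $100,386. Book value $161,484.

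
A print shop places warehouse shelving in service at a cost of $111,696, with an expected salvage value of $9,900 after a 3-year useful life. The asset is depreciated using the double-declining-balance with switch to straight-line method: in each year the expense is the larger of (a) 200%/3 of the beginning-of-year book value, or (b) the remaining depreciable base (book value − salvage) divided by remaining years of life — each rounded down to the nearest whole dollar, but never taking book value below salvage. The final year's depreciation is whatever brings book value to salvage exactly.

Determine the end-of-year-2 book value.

$12,411

Depreciable base = $111,696 − $9,900 = $101,796.
Year 1: DB = ⌊$111,696 × 200%/3⌋ = $74,464; SL = ⌊$101,796/3⌋ = $33,932 → take DB $74,464. Book value $37,232.
Year 2: DB = ⌊$37,232 × 200%/3⌋ = $24,821; SL = ⌊$27,332/2⌋ = $13,666 → take DB $24,821. Book value $12,411.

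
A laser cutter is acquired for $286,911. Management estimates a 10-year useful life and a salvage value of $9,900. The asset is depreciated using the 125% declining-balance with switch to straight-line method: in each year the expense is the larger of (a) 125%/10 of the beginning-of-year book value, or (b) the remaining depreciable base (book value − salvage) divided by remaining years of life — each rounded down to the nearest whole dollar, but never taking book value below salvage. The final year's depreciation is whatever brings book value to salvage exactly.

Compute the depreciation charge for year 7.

$26,044

Depreciable base = $286,911 − $9,900 = $277,011.
Year 1: DB = ⌊$286,911 × 125%/10⌋ = $35,863; SL = ⌊$277,011/10⌋ = $27,701 → take DB $35,863. Book value $251,048.
Year 2: DB = ⌊$251,048 × 125%/10⌋ = $31,381; SL = ⌊$241,148/9⌋ = $26,794 → take DB $31,381. Book value $219,667.
Year 3: DB = ⌊$219,667 × 125%/10⌋ = $27,458; SL = ⌊$209,767/8⌋ = $26,220 → take DB $27,458. Book value $192,209.
Year 4: DB = ⌊$192,209 × 125%/10⌋ = $24,026; SL = ⌊$182,309/7⌋ = $26,044 → take SL $26,044. Book value $166,165.
Year 5: DB = ⌊$166,165 × 125%/10⌋ = $20,770; SL = ⌊$156,265/6⌋ = $26,044 → take SL $26,044. Book value $140,121.
Year 6: DB = ⌊$140,121 × 125%/10⌋ = $17,515; SL = ⌊$130,221/5⌋ = $26,044 → take SL $26,044. Book value $114,077.
Year 7: DB = ⌊$114,077 × 125%/10⌋ = $14,259; SL = ⌊$104,177/4⌋ = $26,044 → take SL $26,044. Book value $88,033.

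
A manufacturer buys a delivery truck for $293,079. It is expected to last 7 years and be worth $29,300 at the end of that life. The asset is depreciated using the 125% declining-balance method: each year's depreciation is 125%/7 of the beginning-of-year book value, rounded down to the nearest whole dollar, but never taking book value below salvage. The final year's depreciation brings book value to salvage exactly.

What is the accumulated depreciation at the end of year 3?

$130,638

Depreciable base = $293,079 − $29,300 = $263,779.
Year 1: ⌊$293,079 × 125%/7⌋ = $52,335. Book value $240,744.
Year 2: ⌊$240,744 × 125%/7⌋ = $42,990. Book value $197,754.
Year 3: ⌊$197,754 × 125%/7⌋ = $35,313. Book value $162,441.
Accumulated through year 3 = $293,079 − $162,441 = $130,638.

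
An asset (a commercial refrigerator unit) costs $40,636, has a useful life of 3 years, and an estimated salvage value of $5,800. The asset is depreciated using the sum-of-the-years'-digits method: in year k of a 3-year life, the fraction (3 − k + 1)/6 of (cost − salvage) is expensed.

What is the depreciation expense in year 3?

Depreciable base = $40,636 − $5,800 = $34,836.
Sum of the years' digits = 3+2+1 = 6.
Year 1: $34,836 × 3/6 = $17,418. Book value $23,218.
Year 2: $34,836 × 2/6 = $11,612. Book value $11,606.
Year 3: $34,836 × 1/6 = $5,806. Book value $5,800.

$5,806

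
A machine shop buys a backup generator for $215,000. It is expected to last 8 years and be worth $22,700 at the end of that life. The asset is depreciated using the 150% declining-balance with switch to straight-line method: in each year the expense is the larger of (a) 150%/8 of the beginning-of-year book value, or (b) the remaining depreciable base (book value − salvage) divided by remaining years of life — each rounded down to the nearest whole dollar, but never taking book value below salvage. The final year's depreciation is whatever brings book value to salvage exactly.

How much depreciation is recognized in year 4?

Depreciable base = $215,000 − $22,700 = $192,300.
Year 1: DB = ⌊$215,000 × 150%/8⌋ = $40,312; SL = ⌊$192,300/8⌋ = $24,037 → take DB $40,312. Book value $174,688.
Year 2: DB = ⌊$174,688 × 150%/8⌋ = $32,754; SL = ⌊$151,988/7⌋ = $21,712 → take DB $32,754. Book value $141,934.
Year 3: DB = ⌊$141,934 × 150%/8⌋ = $26,612; SL = ⌊$119,234/6⌋ = $19,872 → take DB $26,612. Book value $115,322.
Year 4: DB = ⌊$115,322 × 150%/8⌋ = $21,622; SL = ⌊$92,622/5⌋ = $18,524 → take DB $21,622. Book value $93,700.

$21,622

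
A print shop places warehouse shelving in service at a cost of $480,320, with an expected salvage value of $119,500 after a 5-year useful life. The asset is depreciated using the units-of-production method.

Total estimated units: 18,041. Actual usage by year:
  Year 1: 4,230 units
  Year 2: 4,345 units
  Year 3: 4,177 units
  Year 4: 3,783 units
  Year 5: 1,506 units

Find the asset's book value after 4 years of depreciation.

Depreciable base = $480,320 − $119,500 = $360,820.
Rate = $360,820 / 18,041 units = $20 per unit.
Year 1: 4,230 × $20 = $84,600. Book value $395,720.
Year 2: 4,345 × $20 = $86,900. Book value $308,820.
Year 3: 4,177 × $20 = $83,540. Book value $225,280.
Year 4: 3,783 × $20 = $75,660. Book value $149,620.

$149,620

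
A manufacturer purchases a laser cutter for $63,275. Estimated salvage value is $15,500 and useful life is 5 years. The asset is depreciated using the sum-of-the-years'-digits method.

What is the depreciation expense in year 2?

$12,740

Depreciable base = $63,275 − $15,500 = $47,775.
Sum of the years' digits = 5+4+3+2+1 = 15.
Year 1: $47,775 × 5/15 = $15,925. Book value $47,350.
Year 2: $47,775 × 4/15 = $12,740. Book value $34,610.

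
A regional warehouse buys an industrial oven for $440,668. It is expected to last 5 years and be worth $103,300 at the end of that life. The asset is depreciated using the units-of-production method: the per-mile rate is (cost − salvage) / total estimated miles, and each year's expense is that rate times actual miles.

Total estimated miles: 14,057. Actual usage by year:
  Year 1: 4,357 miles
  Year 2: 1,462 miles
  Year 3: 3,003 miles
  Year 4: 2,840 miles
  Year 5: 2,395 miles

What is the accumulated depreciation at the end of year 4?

$279,888

Depreciable base = $440,668 − $103,300 = $337,368.
Rate = $337,368 / 14,057 miles = $24 per mile.
Year 1: 4,357 × $24 = $104,568. Book value $336,100.
Year 2: 1,462 × $24 = $35,088. Book value $301,012.
Year 3: 3,003 × $24 = $72,072. Book value $228,940.
Year 4: 2,840 × $24 = $68,160. Book value $160,780.
Accumulated through year 4 = $440,668 − $160,780 = $279,888.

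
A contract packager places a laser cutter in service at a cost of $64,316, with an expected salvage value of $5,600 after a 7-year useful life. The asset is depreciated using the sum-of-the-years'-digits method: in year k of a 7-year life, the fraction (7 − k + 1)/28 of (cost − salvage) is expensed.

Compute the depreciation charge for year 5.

$6,291

Depreciable base = $64,316 − $5,600 = $58,716.
Sum of the years' digits = 7+6+5+4+3+2+1 = 28.
Year 1: $58,716 × 7/28 = $14,679. Book value $49,637.
Year 2: $58,716 × 6/28 = $12,582. Book value $37,055.
Year 3: $58,716 × 5/28 = $10,485. Book value $26,570.
Year 4: $58,716 × 4/28 = $8,388. Book value $18,182.
Year 5: $58,716 × 3/28 = $6,291. Book value $11,891.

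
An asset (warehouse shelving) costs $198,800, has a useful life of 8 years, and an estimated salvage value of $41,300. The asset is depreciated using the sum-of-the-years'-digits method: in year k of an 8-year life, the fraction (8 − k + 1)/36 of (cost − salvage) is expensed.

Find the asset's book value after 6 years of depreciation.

Depreciable base = $198,800 − $41,300 = $157,500.
Sum of the years' digits = 8+7+6+5+4+3+2+1 = 36.
Year 1: $157,500 × 8/36 = $35,000. Book value $163,800.
Year 2: $157,500 × 7/36 = $30,625. Book value $133,175.
Year 3: $157,500 × 6/36 = $26,250. Book value $106,925.
Year 4: $157,500 × 5/36 = $21,875. Book value $85,050.
Year 5: $157,500 × 4/36 = $17,500. Book value $67,550.
Year 6: $157,500 × 3/36 = $13,125. Book value $54,425.

$54,425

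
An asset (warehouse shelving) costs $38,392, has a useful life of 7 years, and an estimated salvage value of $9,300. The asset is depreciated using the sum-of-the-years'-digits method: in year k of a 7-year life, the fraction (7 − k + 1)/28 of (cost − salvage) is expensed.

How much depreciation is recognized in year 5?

$3,117

Depreciable base = $38,392 − $9,300 = $29,092.
Sum of the years' digits = 7+6+5+4+3+2+1 = 28.
Year 1: $29,092 × 7/28 = $7,273. Book value $31,119.
Year 2: $29,092 × 6/28 = $6,234. Book value $24,885.
Year 3: $29,092 × 5/28 = $5,195. Book value $19,690.
Year 4: $29,092 × 4/28 = $4,156. Book value $15,534.
Year 5: $29,092 × 3/28 = $3,117. Book value $12,417.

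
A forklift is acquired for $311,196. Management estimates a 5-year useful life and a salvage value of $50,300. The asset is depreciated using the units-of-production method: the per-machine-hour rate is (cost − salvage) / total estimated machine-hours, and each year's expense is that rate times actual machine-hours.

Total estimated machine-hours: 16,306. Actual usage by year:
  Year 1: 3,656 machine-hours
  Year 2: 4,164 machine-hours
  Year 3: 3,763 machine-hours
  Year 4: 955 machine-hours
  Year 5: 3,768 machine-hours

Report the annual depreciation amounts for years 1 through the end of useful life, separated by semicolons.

Depreciable base = $311,196 − $50,300 = $260,896.
Rate = $260,896 / 16,306 machine-hours = $16 per machine-hour.
Year 1: 3,656 × $16 = $58,496. Book value $252,700.
Year 2: 4,164 × $16 = $66,624. Book value $186,076.
Year 3: 3,763 × $16 = $60,208. Book value $125,868.
Year 4: 955 × $16 = $15,280. Book value $110,588.
Year 5: 3,768 × $16 = $60,288. Book value $50,300.

$58,496; $66,624; $60,208; $15,280; $60,288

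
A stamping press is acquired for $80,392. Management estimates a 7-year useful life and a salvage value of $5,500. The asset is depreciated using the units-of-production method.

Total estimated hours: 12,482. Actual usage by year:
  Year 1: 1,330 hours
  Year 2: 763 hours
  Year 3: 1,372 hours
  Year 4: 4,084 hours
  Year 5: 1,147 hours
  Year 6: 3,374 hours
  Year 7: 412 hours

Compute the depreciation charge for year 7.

$2,472

Depreciable base = $80,392 − $5,500 = $74,892.
Rate = $74,892 / 12,482 hours = $6 per hour.
Year 1: 1,330 × $6 = $7,980. Book value $72,412.
Year 2: 763 × $6 = $4,578. Book value $67,834.
Year 3: 1,372 × $6 = $8,232. Book value $59,602.
Year 4: 4,084 × $6 = $24,504. Book value $35,098.
Year 5: 1,147 × $6 = $6,882. Book value $28,216.
Year 6: 3,374 × $6 = $20,244. Book value $7,972.
Year 7: 412 × $6 = $2,472. Book value $5,500.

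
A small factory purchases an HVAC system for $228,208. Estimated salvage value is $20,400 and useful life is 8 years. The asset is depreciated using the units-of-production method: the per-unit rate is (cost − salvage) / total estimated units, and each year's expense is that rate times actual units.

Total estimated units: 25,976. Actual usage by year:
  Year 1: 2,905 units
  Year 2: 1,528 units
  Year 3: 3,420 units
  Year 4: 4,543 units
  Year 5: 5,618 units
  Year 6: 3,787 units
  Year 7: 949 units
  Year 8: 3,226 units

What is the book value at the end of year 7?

$46,208

Depreciable base = $228,208 − $20,400 = $207,808.
Rate = $207,808 / 25,976 units = $8 per unit.
Year 1: 2,905 × $8 = $23,240. Book value $204,968.
Year 2: 1,528 × $8 = $12,224. Book value $192,744.
Year 3: 3,420 × $8 = $27,360. Book value $165,384.
Year 4: 4,543 × $8 = $36,344. Book value $129,040.
Year 5: 5,618 × $8 = $44,944. Book value $84,096.
Year 6: 3,787 × $8 = $30,296. Book value $53,800.
Year 7: 949 × $8 = $7,592. Book value $46,208.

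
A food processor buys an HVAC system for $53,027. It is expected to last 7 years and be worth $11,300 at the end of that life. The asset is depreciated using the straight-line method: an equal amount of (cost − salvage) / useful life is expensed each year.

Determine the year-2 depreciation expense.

$5,961

Depreciable base = $53,027 − $11,300 = $41,727.
Annual expense = $41,727 / 7 = $5,961.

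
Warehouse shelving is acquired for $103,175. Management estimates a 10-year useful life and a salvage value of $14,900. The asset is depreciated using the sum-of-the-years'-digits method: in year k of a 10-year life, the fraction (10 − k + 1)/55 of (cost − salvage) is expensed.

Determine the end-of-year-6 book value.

Depreciable base = $103,175 − $14,900 = $88,275.
Sum of the years' digits = 10+9+8+7+6+5+4+3+2+1 = 55.
Year 1: $88,275 × 10/55 = $16,050. Book value $87,125.
Year 2: $88,275 × 9/55 = $14,445. Book value $72,680.
Year 3: $88,275 × 8/55 = $12,840. Book value $59,840.
Year 4: $88,275 × 7/55 = $11,235. Book value $48,605.
Year 5: $88,275 × 6/55 = $9,630. Book value $38,975.
Year 6: $88,275 × 5/55 = $8,025. Book value $30,950.

$30,950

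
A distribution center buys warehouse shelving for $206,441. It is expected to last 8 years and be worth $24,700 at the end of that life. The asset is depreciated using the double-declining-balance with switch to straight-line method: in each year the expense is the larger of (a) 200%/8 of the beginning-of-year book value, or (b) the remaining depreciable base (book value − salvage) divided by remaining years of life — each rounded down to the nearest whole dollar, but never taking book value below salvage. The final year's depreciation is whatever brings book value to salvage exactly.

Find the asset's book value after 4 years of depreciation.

Depreciable base = $206,441 − $24,700 = $181,741.
Year 1: DB = ⌊$206,441 × 200%/8⌋ = $51,610; SL = ⌊$181,741/8⌋ = $22,717 → take DB $51,610. Book value $154,831.
Year 2: DB = ⌊$154,831 × 200%/8⌋ = $38,707; SL = ⌊$130,131/7⌋ = $18,590 → take DB $38,707. Book value $116,124.
Year 3: DB = ⌊$116,124 × 200%/8⌋ = $29,031; SL = ⌊$91,424/6⌋ = $15,237 → take DB $29,031. Book value $87,093.
Year 4: DB = ⌊$87,093 × 200%/8⌋ = $21,773; SL = ⌊$62,393/5⌋ = $12,478 → take DB $21,773. Book value $65,320.

$65,320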